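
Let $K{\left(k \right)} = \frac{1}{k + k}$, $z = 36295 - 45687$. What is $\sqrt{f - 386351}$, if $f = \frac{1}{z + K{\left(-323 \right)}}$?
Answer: $\frac{i \sqrt{1580232095397773773}}{2022411} \approx 621.57 i$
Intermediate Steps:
$z = -9392$ ($z = 36295 - 45687 = -9392$)
$K{\left(k \right)} = \frac{1}{2 k}$
$f = - \frac{646}{6067233}$ ($f = \frac{1}{-9392 + \frac{1}{2 \left(-323\right)}} = \frac{1}{-9392 + \frac{1}{2} \left(- \frac{1}{323}\right)} = \frac{1}{-9392 - \frac{1}{646}} = \frac{1}{- \frac{6067233}{646}} = - \frac{646}{6067233} \approx -0.00010647$)
$\sqrt{f - 386351} = \sqrt{- \frac{646}{6067233} - 386351} = \sqrt{- \frac{2344081537429}{6067233}} = \frac{i \sqrt{1580232095397773773}}{2022411}$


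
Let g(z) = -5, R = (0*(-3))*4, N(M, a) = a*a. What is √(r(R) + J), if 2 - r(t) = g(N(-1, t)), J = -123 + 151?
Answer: √35 ≈ 5.9161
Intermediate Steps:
N(M, a) = a²
J = 28
R = 0 (R = 0*4 = 0)
r(t) = 7 (r(t) = 2 - 1*(-5) = 2 + 5 = 7)
√(r(R) + J) = √(7 + 28) = √35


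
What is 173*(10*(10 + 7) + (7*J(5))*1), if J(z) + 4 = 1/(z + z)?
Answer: 246871/10 ≈ 24687.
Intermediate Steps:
J(z) = -4 + 1/(2*z) (J(z) = -4 + 1/(z + z) = -4 + 1/(2*z))
173*(10*(10 + 7) + (7*J(5))*1) = 173*(10*(10 + 7) + (7*(-4 + (1/2)/5))*1) = 173*(10*17 + (7*(-4 + (1/2)*(1/5)))*1) = 173*(170 + (7*(-4 + 1/10))*1) = 173*(170 + (7*(-39/10))*1) = 173*(170 - 273/10*1) = 173*(170 - 273/10) = 173*(1427/10) = 246871/10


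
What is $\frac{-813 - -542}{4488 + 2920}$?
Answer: $- \frac{271}{7408} \approx -0.036582$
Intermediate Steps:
$\frac{-813 - -542}{4488 + 2920} = \frac{-813 + \left(-1672 + 2214\right)}{7408} = \left(-813 + 542\right) \frac{1}{7408} = \left(-271\right) \frac{1}{7408} = - \frac{271}{7408}$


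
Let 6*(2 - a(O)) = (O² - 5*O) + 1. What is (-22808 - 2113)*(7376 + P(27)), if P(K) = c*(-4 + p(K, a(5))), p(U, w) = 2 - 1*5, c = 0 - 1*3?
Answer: -184340637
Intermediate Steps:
c = -3 (c = 0 - 3 = -3)
a(O) = 11/6 - O²/6 + 5*O/6 (a(O) = 2 - ((O² - 5*O) + 1)/6 = 2 - (1 + O² - 5*O)/6 = 2 + (-⅙ - O²/6 + 5*O/6) = 11/6 - O²/6 + 5*O/6)
p(U, w) = -3 (p(U, w) = 2 - 5 = -3)
P(K) = 21 (P(K) = -3*(-4 - 3) = -3*(-7) = 21)
(-22808 - 2113)*(7376 + P(27)) = (-22808 - 2113)*(7376 + 21) = -24921*7397 = -184340637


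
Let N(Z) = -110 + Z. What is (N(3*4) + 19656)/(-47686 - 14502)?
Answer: -1397/4442 ≈ -0.31450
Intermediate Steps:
(N(3*4) + 19656)/(-47686 - 14502) = ((-110 + 3*4) + 19656)/(-47686 - 14502) = ((-110 + 12) + 19656)/(-62188) = (-98 + 19656)*(-1/62188) = 19558*(-1/62188) = -1397/4442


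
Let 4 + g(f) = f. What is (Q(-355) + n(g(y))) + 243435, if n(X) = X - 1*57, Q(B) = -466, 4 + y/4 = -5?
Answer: 242872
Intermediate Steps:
y = -36 (y = -16 + 4*(-5) = -16 - 20 = -36)
g(f) = -4 + f
n(X) = -57 + X (n(X) = X - 57 = -57 + X)
(Q(-355) + n(g(y))) + 243435 = (-466 + (-57 + (-4 - 36))) + 243435 = (-466 + (-57 - 40)) + 243435 = (-466 - 97) + 243435 = -563 + 243435 = 242872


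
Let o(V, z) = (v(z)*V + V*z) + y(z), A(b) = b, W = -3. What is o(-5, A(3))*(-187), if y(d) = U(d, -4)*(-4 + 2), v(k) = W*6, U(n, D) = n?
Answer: -12903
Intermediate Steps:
v(k) = -18 (v(k) = -3*6 = -18)
y(d) = -2*d (y(d) = d*(-4 + 2) = d*(-2) = -2*d)
o(V, z) = -18*V - 2*z + V*z (o(V, z) = (-18*V + V*z) - 2*z = -18*V - 2*z + V*z)
o(-5, A(3))*(-187) = (-18*(-5) - 2*3 - 5*3)*(-187) = (90 - 6 - 15)*(-187) = 69*(-187) = -12903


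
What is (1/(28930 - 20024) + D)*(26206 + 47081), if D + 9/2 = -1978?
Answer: -646982912664/4453 ≈ -1.4529e+8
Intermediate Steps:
D = -3965/2 (D = -9/2 - 1978 = -3965/2 ≈ -1982.5)
(1/(28930 - 20024) + D)*(26206 + 47081) = (1/(28930 - 20024) - 3965/2)*(26206 + 47081) = (1/8906 - 3965/2)*73287 = -8828072/4453*73287 = -646982912664/4453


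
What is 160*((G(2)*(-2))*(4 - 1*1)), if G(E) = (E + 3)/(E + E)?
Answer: -1200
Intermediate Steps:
G(E) = (3 + E)/(2*E) (G(E) = (3 + E)/((2*E)) = (3 + E)*(1/(2*E)) = (3 + E)/(2*E))
160*((G(2)*(-2))*(4 - 1*1)) = 160*((((½)*(3 + 2)/2)*(-2))*(4 - 1*1)) = 160*((((½)*(½)*5)*(-2))*(4 - 1)) = 160*(((5/4)*(-2))*3) = 160*(-5/2*3) = 160*(-15/2) = -1200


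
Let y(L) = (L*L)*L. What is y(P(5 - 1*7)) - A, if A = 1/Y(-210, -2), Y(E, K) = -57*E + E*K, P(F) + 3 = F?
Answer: -1548751/12390 ≈ -125.00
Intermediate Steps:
P(F) = -3 + F
y(L) = L³ (y(L) = L²*L = L³)
A = 1/12390 (A = 1/(-210*(-57 - 2)) = 1/(-210*(-59)) = 1/12390 ≈ 8.0710e-5)
y(P(5 - 1*7)) - A = (-3 + (5 - 1*7))³ - 1*1/12390 = (-3 + (5 - 7))³ - 1/12390 = (-3 - 2)³ - 1/12390 = (-5)³ - 1/12390 = -125 - 1/12390 = -1548751/12390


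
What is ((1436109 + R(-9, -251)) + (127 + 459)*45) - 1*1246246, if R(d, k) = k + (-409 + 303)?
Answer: 215876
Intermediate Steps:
R(d, k) = -106 + k (R(d, k) = k - 106 = -106 + k)
((1436109 + R(-9, -251)) + (127 + 459)*45) - 1*1246246 = ((1436109 + (-106 - 251)) + (127 + 459)*45) - 1*1246246 = ((1436109 - 357) + 586*45) - 1246246 = (1435752 + 26370) - 1246246 = 1462122 - 1246246 = 215876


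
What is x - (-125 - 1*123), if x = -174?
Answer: 74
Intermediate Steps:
x - (-125 - 1*123) = -174 - (-125 - 1*123) = -174 - (-125 - 123) = -174 - 1*(-248) = -174 + 248 = 74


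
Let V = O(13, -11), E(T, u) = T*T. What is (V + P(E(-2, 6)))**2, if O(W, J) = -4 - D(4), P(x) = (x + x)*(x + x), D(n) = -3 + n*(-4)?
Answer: 6241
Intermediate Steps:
E(T, u) = T**2
D(n) = -3 - 4*n
P(x) = 4*x**2 (P(x) = (2*x)*(2*x) = 4*x**2)
O(W, J) = 15 (O(W, J) = -4 - (-3 - 4*4) = -4 - (-3 - 16) = -4 - 1*(-19) = -4 + 19 = 15)
V = 15
(V + P(E(-2, 6)))**2 = (15 + 4*((-2)**2)**2)**2 = (15 + 4*4**2)**2 = (15 + 4*16)**2 = (15 + 64)**2 = 79**2 = 6241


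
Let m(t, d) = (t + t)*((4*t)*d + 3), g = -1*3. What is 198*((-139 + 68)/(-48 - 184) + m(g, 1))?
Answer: 1247301/116 ≈ 10753.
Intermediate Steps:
g = -3
m(t, d) = 2*t*(3 + 4*d*t) (m(t, d) = (2*t)*(4*d*t + 3) = (2*t)*(3 + 4*d*t) = 2*t*(3 + 4*d*t))
198*((-139 + 68)/(-48 - 184) + m(g, 1)) = 198*((-139 + 68)/(-48 - 184) + 2*(-3)*(3 + 4*1*(-3))) = 198*(-71/(-232) + 2*(-3)*(3 - 12)) = 198*(-71*(-1/232) + 2*(-3)*(-9)) = 198*(71/232 + 54) = 198*(12599/232) = 1247301/116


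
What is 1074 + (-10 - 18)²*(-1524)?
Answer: -1193742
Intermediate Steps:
1074 + (-10 - 18)²*(-1524) = 1074 + (-28)²*(-1524) = 1074 + 784*(-1524) = 1074 - 1194816 = -1193742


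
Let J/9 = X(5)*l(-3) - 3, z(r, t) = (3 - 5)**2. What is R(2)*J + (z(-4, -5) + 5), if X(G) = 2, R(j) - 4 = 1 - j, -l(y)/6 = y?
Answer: 900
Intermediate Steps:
l(y) = -6*y
R(j) = 5 - j (R(j) = 4 + (1 - j) = 5 - j)
z(r, t) = 4 (z(r, t) = (-2)**2 = 4)
J = 297 (J = 9*(2*(-6*(-3)) - 3) = 9*(2*18 - 3) = 9*(36 - 3) = 9*33 = 297)
R(2)*J + (z(-4, -5) + 5) = (5 - 1*2)*297 + (4 + 5) = (5 - 2)*297 + 9 = 3*297 + 9 = 891 + 9 = 900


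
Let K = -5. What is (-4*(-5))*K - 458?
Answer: -558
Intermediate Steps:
(-4*(-5))*K - 458 = -4*(-5)*(-5) - 458 = 20*(-5) - 458 = -100 - 458 = -558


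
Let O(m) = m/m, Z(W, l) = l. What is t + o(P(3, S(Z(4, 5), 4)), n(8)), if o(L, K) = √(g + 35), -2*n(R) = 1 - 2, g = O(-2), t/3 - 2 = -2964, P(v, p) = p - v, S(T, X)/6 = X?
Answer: -8880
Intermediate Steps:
S(T, X) = 6*X
O(m) = 1
t = -8886 (t = 6 + 3*(-2964) = 6 - 8892 = -8886)
g = 1
n(R) = ½ (n(R) = -(1 - 2)/2 = -½*(-1) = ½)
o(L, K) = 6 (o(L, K) = √(1 + 35) = √36 = 6)
t + o(P(3, S(Z(4, 5), 4)), n(8)) = -8886 + 6 = -8880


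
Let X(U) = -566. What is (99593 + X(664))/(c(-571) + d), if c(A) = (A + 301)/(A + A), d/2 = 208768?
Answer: 56544417/238413191 ≈ 0.23717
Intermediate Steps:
d = 417536 (d = 2*208768 = 417536)
c(A) = (301 + A)/(2*A) (c(A) = (301 + A)/((2*A)) = (301 + A)*(1/(2*A)) = (301 + A)/(2*A))
(99593 + X(664))/(c(-571) + d) = (99593 - 566)/((1/2)*(301 - 571)/(-571) + 417536) = 99027/((1/2)*(-1/571)*(-270) + 417536) = 99027/(135/571 + 417536) = 99027/(238413191/571) = 99027*(571/238413191) = 56544417/238413191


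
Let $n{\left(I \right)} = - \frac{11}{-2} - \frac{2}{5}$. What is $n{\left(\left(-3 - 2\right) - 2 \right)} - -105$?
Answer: $\frac{1101}{10} \approx 110.1$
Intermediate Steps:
$n{\left(I \right)} = \frac{51}{10}$ ($n{\left(I \right)} = \left(-11\right) \left(- \frac{1}{2}\right) - \frac{2}{5} = \frac{11}{2} - \frac{2}{5} = \frac{51}{10}$)
$n{\left(\left(-3 - 2\right) - 2 \right)} - -105 = \frac{51}{10} - -105 = \frac{51}{10} + 105 = \frac{1101}{10}$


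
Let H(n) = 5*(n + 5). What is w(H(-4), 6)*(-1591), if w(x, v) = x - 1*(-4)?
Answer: -14319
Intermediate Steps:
H(n) = 25 + 5*n (H(n) = 5*(5 + n) = 25 + 5*n)
w(x, v) = 4 + x (w(x, v) = x + 4 = 4 + x)
w(H(-4), 6)*(-1591) = (4 + (25 + 5*(-4)))*(-1591) = (4 + (25 - 20))*(-1591) = (4 + 5)*(-1591) = 9*(-1591) = -14319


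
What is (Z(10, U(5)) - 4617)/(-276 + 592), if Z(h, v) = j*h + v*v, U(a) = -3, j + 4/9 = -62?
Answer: -11773/711 ≈ -16.558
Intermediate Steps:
j = -562/9 (j = -4/9 - 62 = -562/9 ≈ -62.444)
Z(h, v) = v² - 562*h/9 (Z(h, v) = -562*h/9 + v*v = -562*h/9 + v² = v² - 562*h/9)
(Z(10, U(5)) - 4617)/(-276 + 592) = (((-3)² - 562/9*10) - 4617)/(-276 + 592) = ((9 - 5620/9) - 4617)/316 = (-5539/9 - 4617)*(1/316) = -47092/9*1/316 = -11773/711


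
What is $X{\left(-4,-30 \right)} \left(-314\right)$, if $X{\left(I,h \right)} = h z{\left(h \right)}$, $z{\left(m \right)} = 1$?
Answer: $9420$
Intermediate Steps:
$X{\left(I,h \right)} = h$ ($X{\left(I,h \right)} = h 1 = h$)
$X{\left(-4,-30 \right)} \left(-314\right) = \left(-30\right) \left(-314\right) = 9420$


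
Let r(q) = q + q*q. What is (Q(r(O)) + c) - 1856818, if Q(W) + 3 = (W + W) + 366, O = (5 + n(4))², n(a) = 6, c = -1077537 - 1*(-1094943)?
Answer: -1809525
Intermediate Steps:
c = 17406 (c = -1077537 + 1094943 = 17406)
O = 121 (O = (5 + 6)² = 11² = 121)
r(q) = q + q²
Q(W) = 363 + 2*W (Q(W) = -3 + ((W + W) + 366) = -3 + (2*W + 366) = -3 + (366 + 2*W) = 363 + 2*W)
(Q(r(O)) + c) - 1856818 = ((363 + 2*(121*(1 + 121))) + 17406) - 1856818 = ((363 + 2*(121*122)) + 17406) - 1856818 = ((363 + 2*14762) + 17406) - 1856818 = ((363 + 29524) + 17406) - 1856818 = (29887 + 17406) - 1856818 = 47293 - 1856818 = -1809525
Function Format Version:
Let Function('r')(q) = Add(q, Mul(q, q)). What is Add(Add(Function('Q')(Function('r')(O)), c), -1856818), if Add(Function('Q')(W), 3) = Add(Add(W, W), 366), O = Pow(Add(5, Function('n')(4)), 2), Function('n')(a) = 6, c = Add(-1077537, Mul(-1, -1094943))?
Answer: -1809525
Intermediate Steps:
c = 17406 (c = Add(-1077537, 1094943) = 17406)
O = 121 (O = Pow(Add(5, 6), 2) = Pow(11, 2) = 121)
Function('r')(q) = Add(q, Pow(q, 2))
Function('Q')(W) = Add(363, Mul(2, W)) (Function('Q')(W) = Add(-3, Add(Add(W, W), 366)) = Add(-3, Add(Mul(2, W), 366)) = Add(-3, Add(366, Mul(2, W))) = Add(363, Mul(2, W)))
Add(Add(Function('Q')(Function('r')(O)), c), -1856818) = Add(Add(Add(363, Mul(2, Mul(121, Add(1, 121)))), 17406), -1856818) = Add(Add(Add(363, Mul(2, Mul(121, 122))), 17406), -1856818) = Add(Add(Add(363, Mul(2, 14762)), 17406), -1856818) = Add(Add(Add(363, 29524), 17406), -1856818) = Add(Add(29887, 17406), -1856818) = Add(47293, -1856818) = -1809525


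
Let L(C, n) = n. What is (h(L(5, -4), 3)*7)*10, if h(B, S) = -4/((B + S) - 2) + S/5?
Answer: 406/3 ≈ 135.33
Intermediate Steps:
h(B, S) = -4/(-2 + B + S) + S/5 (h(B, S) = -4/(-2 + B + S) + S*(⅕) = -4/(-2 + B + S) + S/5)
(h(L(5, -4), 3)*7)*10 = (((-20 + 3² - 2*3 - 4*3)/(5*(-2 - 4 + 3)))*7)*10 = (((⅕)*(-20 + 9 - 6 - 12)/(-3))*7)*10 = (((⅕)*(-⅓)*(-29))*7)*10 = ((29/15)*7)*10 = (203/15)*10 = 406/3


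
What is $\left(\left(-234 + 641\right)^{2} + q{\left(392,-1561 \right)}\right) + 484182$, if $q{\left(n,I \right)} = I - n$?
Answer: $647878$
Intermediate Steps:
$\left(\left(-234 + 641\right)^{2} + q{\left(392,-1561 \right)}\right) + 484182 = \left(\left(-234 + 641\right)^{2} - 1953\right) + 484182 = \left(407^{2} - 1953\right) + 484182 = \left(165649 - 1953\right) + 484182 = 163696 + 484182 = 647878$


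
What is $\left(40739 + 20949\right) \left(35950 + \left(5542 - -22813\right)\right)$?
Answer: $3966846840$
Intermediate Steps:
$\left(40739 + 20949\right) \left(35950 + \left(5542 - -22813\right)\right) = 61688 \left(35950 + \left(5542 + 22813\right)\right) = 61688 \left(35950 + 28355\right) = 61688 \cdot 64305 = 3966846840$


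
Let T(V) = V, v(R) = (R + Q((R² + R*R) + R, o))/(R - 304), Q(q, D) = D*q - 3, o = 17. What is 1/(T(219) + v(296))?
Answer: -8/2982517 ≈ -2.6823e-6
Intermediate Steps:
Q(q, D) = -3 + D*q
v(R) = (-3 + 18*R + 34*R²)/(-304 + R) (v(R) = (R + (-3 + 17*((R² + R*R) + R)))/(R - 304) = (R + (-3 + 17*((R² + R²) + R)))/(-304 + R) = (R + (-3 + 17*(2*R² + R)))/(-304 + R) = (R + (-3 + 17*(R + 2*R²)))/(-304 + R) = (R + (-3 + (17*R + 34*R²)))/(-304 + R) = (R + (-3 + 17*R + 34*R²))/(-304 + R) = (-3 + 18*R + 34*R²)/(-304 + R))
1/(T(219) + v(296)) = 1/(219 + (-3 + 18*296 + 34*296²)/(-304 + 296)) = 1/(219 + (-3 + 5328 + 34*87616)/(-8)) = 1/(219 - (-3 + 5328 + 2978944)/8) = 1/(219 - ⅛*2984269) = 1/(219 - 2984269/8) = 1/(-2982517/8) = -8/2982517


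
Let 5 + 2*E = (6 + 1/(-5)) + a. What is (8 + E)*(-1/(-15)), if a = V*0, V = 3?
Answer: 14/25 ≈ 0.56000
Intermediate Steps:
a = 0 (a = 3*0 = 0)
E = 2/5 (E = -5/2 + ((6 + 1/(-5)) + 0)/2 = -5/2 + ((6 - 1/5) + 0)/2 = -5/2 + (29/5 + 0)/2 = -5/2 + (1/2)*(29/5) = -5/2 + 29/10 = 2/5 ≈ 0.40000)
(8 + E)*(-1/(-15)) = (8 + 2/5)*(-1/(-15)) = 42*(-1*(-1/15))/5 = (42/5)*(1/15) = 14/25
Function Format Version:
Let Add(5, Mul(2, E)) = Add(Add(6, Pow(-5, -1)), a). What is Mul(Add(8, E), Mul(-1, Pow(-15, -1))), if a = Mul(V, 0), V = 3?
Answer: Rational(14, 25) ≈ 0.56000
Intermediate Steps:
a = 0 (a = Mul(3, 0) = 0)
E = Rational(2, 5) (E = Add(Rational(-5, 2), Mul(Rational(1, 2), Add(Add(6, Pow(-5, -1)), 0))) = Add(Rational(-5, 2), Mul(Rational(1, 2), Add(Add(6, Rational(-1, 5)), 0))) = Add(Rational(-5, 2), Mul(Rational(1, 2), Add(Rational(29, 5), 0))) = Add(Rational(-5, 2), Mul(Rational(1, 2), Rational(29, 5))) = Add(Rational(-5, 2), Rational(29, 10)) = Rational(2, 5) ≈ 0.40000)
Mul(Add(8, E), Mul(-1, Pow(-15, -1))) = Mul(Add(8, Rational(2, 5)), Mul(-1, Pow(-15, -1))) = Mul(Rational(42, 5), Mul(-1, Rational(-1, 15))) = Mul(Rational(42, 5), Rational(1, 15)) = Rational(14, 25)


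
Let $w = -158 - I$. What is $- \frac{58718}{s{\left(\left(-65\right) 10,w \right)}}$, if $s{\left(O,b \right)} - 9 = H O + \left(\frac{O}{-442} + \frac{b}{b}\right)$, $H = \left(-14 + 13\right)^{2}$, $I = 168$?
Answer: $\frac{998206}{10855} \approx 91.958$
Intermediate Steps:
$w = -326$ ($w = -158 - 168 = -326$)
$H = 1$ ($H = \left(-1\right)^{2} = 1$)
$s{\left(O,b \right)} = 10 + \frac{441 O}{442}$ ($s{\left(O,b \right)} = 9 + \left(1 O + \left(\frac{O}{-442} + \frac{b}{b}\right)\right) = 9 + \left(O + \left(O \left(- \frac{1}{442}\right) + 1\right)\right) = 9 + \left(O - \left(-1 + \frac{O}{442}\right)\right) = 9 + \left(1 + \frac{441 O}{442}\right) = 10 + \frac{441 O}{442}$)
$- \frac{58718}{s{\left(\left(-65\right) 10,w \right)}} = - \frac{58718}{10 + \frac{441 \left(\left(-65\right) 10\right)}{442}} = - \frac{58718}{10 + \frac{441}{442} \left(-650\right)} = - \frac{58718}{10 - \frac{11025}{17}} = - \frac{58718}{- \frac{10855}{17}} = \left(-58718\right) \left(- \frac{17}{10855}\right) = \frac{998206}{10855}$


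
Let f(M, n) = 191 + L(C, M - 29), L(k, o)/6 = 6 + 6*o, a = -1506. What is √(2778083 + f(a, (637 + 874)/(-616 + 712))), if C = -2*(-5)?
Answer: 5*√108922 ≈ 1650.2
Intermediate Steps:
C = 10
L(k, o) = 36 + 36*o (L(k, o) = 6*(6 + 6*o) = 36 + 36*o)
f(M, n) = -817 + 36*M (f(M, n) = 191 + (36 + 36*(M - 29)) = 191 + (36 + 36*(-29 + M)) = 191 + (36 + (-1044 + 36*M)) = 191 + (-1008 + 36*M) = -817 + 36*M)
√(2778083 + f(a, (637 + 874)/(-616 + 712))) = √(2778083 + (-817 + 36*(-1506))) = √(2778083 + (-817 - 54216)) = √(2778083 - 55033) = √2723050 = 5*√108922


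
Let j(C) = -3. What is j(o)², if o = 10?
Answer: 9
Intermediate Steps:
j(o)² = (-3)² = 9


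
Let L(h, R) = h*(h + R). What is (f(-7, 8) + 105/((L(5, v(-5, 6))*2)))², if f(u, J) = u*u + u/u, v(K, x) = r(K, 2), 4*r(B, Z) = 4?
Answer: 42849/16 ≈ 2678.1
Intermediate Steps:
r(B, Z) = 1 (r(B, Z) = (¼)*4 = 1)
v(K, x) = 1
L(h, R) = h*(R + h)
f(u, J) = 1 + u² (f(u, J) = u² + 1 = 1 + u²)
(f(-7, 8) + 105/((L(5, v(-5, 6))*2)))² = ((1 + (-7)²) + 105/(((5*(1 + 5))*2)))² = ((1 + 49) + 105/(((5*6)*2)))² = (50 + 105/((30*2)))² = (50 + 105/60)² = (50 + 105*(1/60))² = (50 + 7/4)² = (207/4)² = 42849/16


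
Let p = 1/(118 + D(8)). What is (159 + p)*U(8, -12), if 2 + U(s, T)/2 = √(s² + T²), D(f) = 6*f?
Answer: -52790/83 + 105580*√13/83 ≈ 3950.4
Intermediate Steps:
U(s, T) = -4 + 2*√(T² + s²) (U(s, T) = -4 + 2*√(s² + T²) = -4 + 2*√(T² + s²))
p = 1/166 (p = 1/(118 + 6*8) = 1/(118 + 48) = 1/166 ≈ 0.0060241)
(159 + p)*U(8, -12) = (159 + 1/166)*(-4 + 2*√((-12)² + 8²)) = 26395*(-4 + 2*√(144 + 64))/166 = 26395*(-4 + 2*√208)/166 = 26395*(-4 + 2*(4*√13))/166 = 26395*(-4 + 8*√13)/166 = -52790/83 + 105580*√13/83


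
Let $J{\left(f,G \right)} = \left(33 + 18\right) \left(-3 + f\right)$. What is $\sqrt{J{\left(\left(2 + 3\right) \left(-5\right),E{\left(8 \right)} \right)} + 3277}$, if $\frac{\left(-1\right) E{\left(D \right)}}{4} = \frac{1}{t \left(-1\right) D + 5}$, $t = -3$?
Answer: $43$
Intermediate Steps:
$E{\left(D \right)} = - \frac{4}{5 + 3 D}$ ($E{\left(D \right)} = - \frac{4}{\left(-3\right) \left(-1\right) D + 5} = - \frac{4}{3 D + 5} = - \frac{4}{5 + 3 D}$)
$J{\left(f,G \right)} = -153 + 51 f$ ($J{\left(f,G \right)} = 51 \left(-3 + f\right) = -153 + 51 f$)
$\sqrt{J{\left(\left(2 + 3\right) \left(-5\right),E{\left(8 \right)} \right)} + 3277} = \sqrt{\left(-153 + 51 \left(2 + 3\right) \left(-5\right)\right) + 3277} = \sqrt{\left(-153 + 51 \cdot 5 \left(-5\right)\right) + 3277} = \sqrt{\left(-153 + 51 \left(-25\right)\right) + 3277} = \sqrt{\left(-153 - 1275\right) + 3277} = \sqrt{-1428 + 3277} = \sqrt{1849} = 43$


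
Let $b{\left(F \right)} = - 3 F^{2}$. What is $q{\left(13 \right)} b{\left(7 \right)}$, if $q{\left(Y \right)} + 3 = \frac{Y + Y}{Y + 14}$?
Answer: $\frac{2695}{9} \approx 299.44$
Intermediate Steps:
$q{\left(Y \right)} = -3 + \frac{2 Y}{14 + Y}$ ($q{\left(Y \right)} = -3 + \frac{Y + Y}{Y + 14} = -3 + \frac{2 Y}{14 + Y}$)
$q{\left(13 \right)} b{\left(7 \right)} = \frac{-42 - 13}{14 + 13} \left(- 3 \cdot 7^{2}\right) = \frac{-42 - 13}{27} \left(\left(-3\right) 49\right) = \frac{1}{27} \left(-55\right) \left(-147\right) = \left(- \frac{55}{27}\right) \left(-147\right) = \frac{2695}{9}$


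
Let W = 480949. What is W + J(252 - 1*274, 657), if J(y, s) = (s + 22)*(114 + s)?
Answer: 1004458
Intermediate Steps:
J(y, s) = (22 + s)*(114 + s)
W + J(252 - 1*274, 657) = 480949 + (2508 + 657**2 + 136*657) = 480949 + (2508 + 431649 + 89352) = 480949 + 523509 = 1004458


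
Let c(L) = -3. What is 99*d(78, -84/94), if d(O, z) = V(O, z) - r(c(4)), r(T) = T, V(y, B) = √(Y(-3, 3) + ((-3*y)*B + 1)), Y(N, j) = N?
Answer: 297 + 99*√457498/47 ≈ 1721.7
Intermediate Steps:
V(y, B) = √(-2 - 3*B*y) (V(y, B) = √(-3 + ((-3*y)*B + 1)) = √(-3 + (-3*B*y + 1)) = √(-3 + (1 - 3*B*y)) = √(-2 - 3*B*y))
d(O, z) = 3 + √(-2 - 3*O*z) (d(O, z) = √(-2 - 3*z*O) - 1*(-3) = √(-2 - 3*O*z) + 3 = 3 + √(-2 - 3*O*z))
99*d(78, -84/94) = 99*(3 + √(-2 - 3*78*(-84/94))) = 99*(3 + √(-2 - 3*78*(-84*1/94))) = 99*(3 + √(-2 - 3*78*(-42/47))) = 99*(3 + √(-2 + 9828/47)) = 99*(3 + √(9734/47)) = 99*(3 + √457498/47) = 297 + 99*√457498/47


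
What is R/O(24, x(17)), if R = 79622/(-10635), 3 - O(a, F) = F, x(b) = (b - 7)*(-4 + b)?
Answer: 79622/1350645 ≈ 0.058951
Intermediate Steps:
x(b) = (-7 + b)*(-4 + b)
O(a, F) = 3 - F
R = -79622/10635 (R = 79622*(-1/10635) = -79622/10635 ≈ -7.4868)
R/O(24, x(17)) = -79622/(10635*(3 - (28 + 17² - 11*17))) = -79622/(10635*(3 - (28 + 289 - 187))) = -79622/(10635*(3 - 1*130)) = -79622/(10635*(3 - 130)) = -79622/10635/(-127) = -79622/10635*(-1/127) = 79622/1350645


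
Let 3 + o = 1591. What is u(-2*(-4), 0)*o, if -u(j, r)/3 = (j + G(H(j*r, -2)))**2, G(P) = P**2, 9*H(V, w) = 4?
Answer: -700142848/2187 ≈ -3.2014e+5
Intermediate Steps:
H(V, w) = 4/9 (H(V, w) = (1/9)*4 = 4/9)
o = 1588 (o = -3 + 1591 = 1588)
u(j, r) = -3*(16/81 + j)**2 (u(j, r) = -3*(j + (4/9)**2)**2 = -3*(j + 16/81)**2 = -3*(16/81 + j)**2)
u(-2*(-4), 0)*o = -(16 + 81*(-2*(-4)))**2/2187*1588 = -(16 + 81*8)**2/2187*1588 = -(16 + 648)**2/2187*1588 = -1/2187*664**2*1588 = -1/2187*440896*1588 = -440896/2187*1588 = -700142848/2187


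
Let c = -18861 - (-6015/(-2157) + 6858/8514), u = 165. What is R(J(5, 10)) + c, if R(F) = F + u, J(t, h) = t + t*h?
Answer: -6340784071/340087 ≈ -18645.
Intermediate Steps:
J(t, h) = t + h*t
c = -6415603211/340087 (c = -18861 - (-6015*(-1/2157) + 6858*(1/8514)) = -18861 - (2005/719 + 381/473) = -18861 - 1*1222304/340087 = -18861 - 1222304/340087 = -6415603211/340087 ≈ -18865.)
R(F) = 165 + F (R(F) = F + 165 = 165 + F)
R(J(5, 10)) + c = (165 + 5*(1 + 10)) - 6415603211/340087 = (165 + 5*11) - 6415603211/340087 = (165 + 55) - 6415603211/340087 = 220 - 6415603211/340087 = -6340784071/340087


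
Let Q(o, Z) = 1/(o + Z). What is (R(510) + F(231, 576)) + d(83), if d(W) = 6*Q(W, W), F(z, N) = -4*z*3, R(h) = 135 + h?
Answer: -176538/83 ≈ -2127.0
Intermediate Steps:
Q(o, Z) = 1/(Z + o)
F(z, N) = -12*z
d(W) = 3/W (d(W) = 6/(W + W) = 6/((2*W)) = 6*(1/(2*W)) = 3/W)
(R(510) + F(231, 576)) + d(83) = ((135 + 510) - 12*231) + 3/83 = (645 - 2772) + 3*(1/83) = -2127 + 3/83 = -176538/83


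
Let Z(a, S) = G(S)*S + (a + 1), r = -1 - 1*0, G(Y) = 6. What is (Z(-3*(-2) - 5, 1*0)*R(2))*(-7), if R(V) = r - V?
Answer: 42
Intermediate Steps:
r = -1 (r = -1 + 0 = -1)
R(V) = -1 - V
Z(a, S) = 1 + a + 6*S (Z(a, S) = 6*S + (a + 1) = 6*S + (1 + a) = 1 + a + 6*S)
(Z(-3*(-2) - 5, 1*0)*R(2))*(-7) = ((1 + (-3*(-2) - 5) + 6*(1*0))*(-1 - 1*2))*(-7) = ((1 + (6 - 5) + 6*0)*(-1 - 2))*(-7) = ((1 + 1 + 0)*(-3))*(-7) = (2*(-3))*(-7) = -6*(-7) = 42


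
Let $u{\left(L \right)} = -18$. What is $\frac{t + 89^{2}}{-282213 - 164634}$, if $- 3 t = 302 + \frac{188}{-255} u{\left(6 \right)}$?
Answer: $- \frac{1993057}{113945985} \approx -0.017491$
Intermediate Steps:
$t = - \frac{26798}{255}$ ($t = - \frac{302 + \frac{188}{-255} \left(-18\right)}{3} = - \frac{302 + 188 \left(- \frac{1}{255}\right) \left(-18\right)}{3} = - \frac{302 - - \frac{1128}{85}}{3} = - \frac{302 + \frac{1128}{85}}{3} = \left(- \frac{1}{3}\right) \frac{26798}{85} = - \frac{26798}{255} \approx -105.09$)
$\frac{t + 89^{2}}{-282213 - 164634} = \frac{- \frac{26798}{255} + 89^{2}}{-282213 - 164634} = \frac{- \frac{26798}{255} + 7921}{-446847} = \frac{1993057}{255} \left(- \frac{1}{446847}\right) = - \frac{1993057}{113945985}$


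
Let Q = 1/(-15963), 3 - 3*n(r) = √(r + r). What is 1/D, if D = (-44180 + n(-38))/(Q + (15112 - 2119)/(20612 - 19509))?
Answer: -27488989697772/103096291937261035 + 414812312*I*√19/103096291937261035 ≈ -0.00026663 + 1.7538e-8*I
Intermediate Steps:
n(r) = 1 - √2*√r/3 (n(r) = 1 - √(r + r)/3 = 1 - √2*√r/3)
Q = -1/15963 ≈ -6.2645e-5
D = -777868002831/207406156 - 5869063*I*√19/103703078 (D = (-44180 + (1 - √2*√(-38)/3))/(-1/15963 + (15112 - 2119)/(20612 - 19509)) = (-44180 + (1 - √2*I*√38/3))/(-1/15963 + 12993/1103) = (-44180 + (1 - 2*I*√19/3))/(-1/15963 + 12993*(1/1103)) = (-44179 - 2*I*√19/3)/(-1/15963 + 12993/1103) = (-44179 - 2*I*√19/3)/(207406156/17607189) = (-44179 - 2*I*√19/3)*(17607189/207406156) = -777868002831/207406156 - 5869063*I*√19/103703078 ≈ -3750.5 - 0.24669*I)
1/D = 1/(-777868002831/207406156 - 5869063*I*√19/103703078)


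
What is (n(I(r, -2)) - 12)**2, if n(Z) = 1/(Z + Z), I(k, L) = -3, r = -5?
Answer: 5329/36 ≈ 148.03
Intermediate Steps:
n(Z) = 1/(2*Z)
(n(I(r, -2)) - 12)**2 = ((1/2)/(-3) - 12)**2 = ((1/2)*(-1/3) - 12)**2 = (-1/6 - 12)**2 = (-73/6)**2 = 5329/36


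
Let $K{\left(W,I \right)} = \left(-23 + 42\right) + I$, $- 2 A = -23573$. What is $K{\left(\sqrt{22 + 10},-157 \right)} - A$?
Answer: $- \frac{23849}{2} \approx -11925.0$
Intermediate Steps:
$A = \frac{23573}{2}$ ($A = \left(- \frac{1}{2}\right) \left(-23573\right) = \frac{23573}{2} \approx 11787.0$)
$K{\left(W,I \right)} = 19 + I$
$K{\left(\sqrt{22 + 10},-157 \right)} - A = \left(19 - 157\right) - \frac{23573}{2} = -138 - \frac{23573}{2} = - \frac{23849}{2}$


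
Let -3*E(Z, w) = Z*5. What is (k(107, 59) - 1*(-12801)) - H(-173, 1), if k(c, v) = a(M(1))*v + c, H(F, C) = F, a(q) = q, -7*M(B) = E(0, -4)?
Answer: 13081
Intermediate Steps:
E(Z, w) = -5*Z/3 (E(Z, w) = -Z*5/3 = -5*Z/3)
M(B) = 0 (M(B) = -(-5)*0/21 = -⅐*0 = 0)
k(c, v) = c (k(c, v) = 0*v + c = 0 + c = c)
(k(107, 59) - 1*(-12801)) - H(-173, 1) = (107 - 1*(-12801)) - 1*(-173) = (107 + 12801) + 173 = 12908 + 173 = 13081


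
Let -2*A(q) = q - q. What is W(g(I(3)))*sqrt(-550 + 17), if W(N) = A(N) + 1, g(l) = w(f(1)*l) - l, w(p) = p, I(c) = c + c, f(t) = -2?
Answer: I*sqrt(533) ≈ 23.087*I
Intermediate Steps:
A(q) = 0 (A(q) = -(q - q)/2 = -1/2*0 = 0)
I(c) = 2*c
g(l) = -3*l (g(l) = -2*l - l = -3*l)
W(N) = 1 (W(N) = 0 + 1 = 1)
W(g(I(3)))*sqrt(-550 + 17) = 1*sqrt(-550 + 17) = 1*sqrt(-533) = 1*(I*sqrt(533)) = I*sqrt(533)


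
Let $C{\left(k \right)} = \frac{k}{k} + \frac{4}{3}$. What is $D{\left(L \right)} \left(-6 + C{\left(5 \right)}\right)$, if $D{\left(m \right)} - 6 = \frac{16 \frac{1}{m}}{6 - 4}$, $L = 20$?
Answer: $- \frac{352}{15} \approx -23.467$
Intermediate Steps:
$C{\left(k \right)} = \frac{7}{3}$ ($C{\left(k \right)} = 1 + 4 \cdot \frac{1}{3} = 1 + \frac{4}{3} = \frac{7}{3}$)
$D{\left(m \right)} = 6 + \frac{8}{m}$ ($D{\left(m \right)} = 6 + \frac{16 \frac{1}{m}}{6 - 4} = 6 + \frac{16 \frac{1}{m}}{2} = 6 + \frac{8}{m}$)
$D{\left(L \right)} \left(-6 + C{\left(5 \right)}\right) = \left(6 + \frac{8}{20}\right) \left(-6 + \frac{7}{3}\right) = \left(6 + 8 \cdot \frac{1}{20}\right) \left(- \frac{11}{3}\right) = \left(6 + \frac{2}{5}\right) \left(- \frac{11}{3}\right) = \frac{32}{5} \left(- \frac{11}{3}\right) = - \frac{352}{15}$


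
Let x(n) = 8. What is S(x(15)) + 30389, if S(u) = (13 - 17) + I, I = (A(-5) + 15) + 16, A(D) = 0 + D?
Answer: 30411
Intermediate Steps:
A(D) = D
I = 26 (I = (-5 + 15) + 16 = 10 + 16 = 26)
S(u) = 22 (S(u) = (13 - 17) + 26 = -4 + 26 = 22)
S(x(15)) + 30389 = 22 + 30389 = 30411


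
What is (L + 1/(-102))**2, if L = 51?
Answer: 27050401/10404 ≈ 2600.0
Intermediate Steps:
(L + 1/(-102))**2 = (51 + 1/(-102))**2 = (51 - 1/102)**2 = (5201/102)**2 = 27050401/10404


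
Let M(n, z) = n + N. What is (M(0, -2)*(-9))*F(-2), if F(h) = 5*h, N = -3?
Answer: -270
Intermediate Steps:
M(n, z) = -3 + n (M(n, z) = n - 3 = -3 + n)
(M(0, -2)*(-9))*F(-2) = ((-3 + 0)*(-9))*(5*(-2)) = -3*(-9)*(-10) = 27*(-10) = -270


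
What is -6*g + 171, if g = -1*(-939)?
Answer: -5463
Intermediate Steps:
g = 939
-6*g + 171 = -6*939 + 171 = -5634 + 171 = -5463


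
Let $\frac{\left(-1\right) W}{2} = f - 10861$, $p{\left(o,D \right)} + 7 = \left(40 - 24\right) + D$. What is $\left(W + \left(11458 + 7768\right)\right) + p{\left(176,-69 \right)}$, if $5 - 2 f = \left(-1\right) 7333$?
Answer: $33550$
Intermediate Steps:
$f = 3669$ ($f = \frac{5}{2} - \frac{\left(-1\right) 7333}{2} = \frac{5}{2} - - \frac{7333}{2} = \frac{5}{2} + \frac{7333}{2} = 3669$)
$p{\left(o,D \right)} = 9 + D$ ($p{\left(o,D \right)} = -7 + \left(\left(40 - 24\right) + D\right) = -7 + \left(16 + D\right) = 9 + D$)
$W = 14384$ ($W = - 2 \left(3669 - 10861\right) = \left(-2\right) \left(-7192\right) = 14384$)
$\left(W + \left(11458 + 7768\right)\right) + p{\left(176,-69 \right)} = \left(14384 + \left(11458 + 7768\right)\right) + \left(9 - 69\right) = \left(14384 + 19226\right) - 60 = 33610 - 60 = 33550$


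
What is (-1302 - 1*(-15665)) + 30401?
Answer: 44764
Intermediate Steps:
(-1302 - 1*(-15665)) + 30401 = (-1302 + 15665) + 30401 = 14363 + 30401 = 44764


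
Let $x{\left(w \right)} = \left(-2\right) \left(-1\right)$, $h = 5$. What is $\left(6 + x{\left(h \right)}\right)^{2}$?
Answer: $64$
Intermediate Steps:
$x{\left(w \right)} = 2$
$\left(6 + x{\left(h \right)}\right)^{2} = \left(6 + 2\right)^{2} = 8^{2} = 64$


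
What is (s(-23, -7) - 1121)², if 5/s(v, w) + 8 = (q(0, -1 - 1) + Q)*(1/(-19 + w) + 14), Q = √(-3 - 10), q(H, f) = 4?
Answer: 9*(23143070649*I + 126091331036*√13)/(165461*I + 903144*√13) ≈ 1.2565e+6 + 116.99*I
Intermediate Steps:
Q = I*√13 (Q = √(-13) = I*√13 ≈ 3.6056*I)
s(v, w) = 5/(-8 + (4 + I*√13)*(14 + 1/(-19 + w))) (s(v, w) = 5/(-8 + (4 + I*√13)*(1/(-19 + w) + 14)) = 5/(-8 + (4 + I*√13)*(14 + 1/(-19 + w))))
(s(-23, -7) - 1121)² = (5*(19 - 1*(-7))/(908 - 48*(-7) + 265*I*√13 - 14*I*(-7)*√13) - 1121)² = (5*(19 + 7)/(908 + 336 + 265*I*√13 + 98*I*√13) - 1121)² = (5*26/(1244 + 363*I*√13) - 1121)² = (130/(1244 + 363*I*√13) - 1121)² = (-1121 + 130/(1244 + 363*I*√13))²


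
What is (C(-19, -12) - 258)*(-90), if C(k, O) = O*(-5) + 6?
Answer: 17280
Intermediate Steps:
C(k, O) = 6 - 5*O (C(k, O) = -5*O + 6 = 6 - 5*O)
(C(-19, -12) - 258)*(-90) = ((6 - 5*(-12)) - 258)*(-90) = ((6 + 60) - 258)*(-90) = (66 - 258)*(-90) = -192*(-90) = 17280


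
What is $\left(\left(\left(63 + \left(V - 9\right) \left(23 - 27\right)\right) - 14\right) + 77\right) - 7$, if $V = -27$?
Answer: $263$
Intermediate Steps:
$\left(\left(\left(63 + \left(V - 9\right) \left(23 - 27\right)\right) - 14\right) + 77\right) - 7 = \left(\left(\left(63 + \left(-27 - 9\right) \left(23 - 27\right)\right) - 14\right) + 77\right) - 7 = \left(\left(\left(63 - -144\right) - 14\right) + 77\right) - 7 = \left(\left(\left(63 + 144\right) - 14\right) + 77\right) - 7 = \left(\left(207 - 14\right) + 77\right) - 7 = \left(193 + 77\right) - 7 = 270 - 7 = 263$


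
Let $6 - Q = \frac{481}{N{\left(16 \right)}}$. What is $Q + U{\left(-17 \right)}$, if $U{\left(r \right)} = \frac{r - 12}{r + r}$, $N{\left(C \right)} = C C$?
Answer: $\frac{21647}{4352} \approx 4.974$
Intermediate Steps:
$N{\left(C \right)} = C^{2}$
$Q = \frac{1055}{256}$ ($Q = 6 - \frac{481}{16^{2}} = 6 - \frac{481}{256} = \frac{1055}{256} \approx 4.1211$)
$U{\left(r \right)} = \frac{-12 + r}{2 r}$
$Q + U{\left(-17 \right)} = \frac{1055}{256} + \frac{-12 - 17}{2 \left(-17\right)} = \frac{1055}{256} + \frac{1}{2} \left(- \frac{1}{17}\right) \left(-29\right) = \frac{1055}{256} + \frac{29}{34} = \frac{21647}{4352}$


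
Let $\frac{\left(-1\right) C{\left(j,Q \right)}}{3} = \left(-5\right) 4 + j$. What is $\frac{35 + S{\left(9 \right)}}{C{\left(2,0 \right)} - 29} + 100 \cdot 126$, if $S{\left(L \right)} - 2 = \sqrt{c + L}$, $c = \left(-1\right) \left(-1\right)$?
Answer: $\frac{315037}{25} + \frac{\sqrt{10}}{25} \approx 12602.0$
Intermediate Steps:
$c = 1$
$C{\left(j,Q \right)} = 60 - 3 j$ ($C{\left(j,Q \right)} = - 3 \left(\left(-5\right) 4 + j\right) = - 3 \left(-20 + j\right) = 60 - 3 j$)
$S{\left(L \right)} = 2 + \sqrt{1 + L}$
$\frac{35 + S{\left(9 \right)}}{C{\left(2,0 \right)} - 29} + 100 \cdot 126 = \frac{35 + \left(2 + \sqrt{1 + 9}\right)}{\left(60 - 6\right) - 29} + 100 \cdot 126 = \frac{35 + \left(2 + \sqrt{10}\right)}{\left(60 - 6\right) - 29} + 12600 = \frac{37 + \sqrt{10}}{54 - 29} + 12600 = \frac{37 + \sqrt{10}}{25} + 12600 = \left(37 + \sqrt{10}\right) \frac{1}{25} + 12600 = \left(\frac{37}{25} + \frac{\sqrt{10}}{25}\right) + 12600 = \frac{315037}{25} + \frac{\sqrt{10}}{25}$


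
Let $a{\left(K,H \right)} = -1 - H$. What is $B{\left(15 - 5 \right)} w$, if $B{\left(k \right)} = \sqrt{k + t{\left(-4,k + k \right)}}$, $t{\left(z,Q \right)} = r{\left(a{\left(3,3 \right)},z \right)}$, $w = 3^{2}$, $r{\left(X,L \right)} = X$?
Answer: $9 \sqrt{6} \approx 22.045$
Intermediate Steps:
$w = 9$
$t{\left(z,Q \right)} = -4$ ($t{\left(z,Q \right)} = -1 - 3 = -4$)
$B{\left(k \right)} = \sqrt{-4 + k}$ ($B{\left(k \right)} = \sqrt{k - 4} = \sqrt{-4 + k}$)
$B{\left(15 - 5 \right)} w = \sqrt{-4 + \left(15 - 5\right)} 9 = \sqrt{-4 + 10} \cdot 9 = \sqrt{6} \cdot 9 = 9 \sqrt{6}$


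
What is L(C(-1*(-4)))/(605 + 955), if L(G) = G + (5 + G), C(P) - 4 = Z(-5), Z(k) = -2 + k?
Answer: -1/1560 ≈ -0.00064103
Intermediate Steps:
C(P) = -3 (C(P) = 4 + (-2 - 5) = 4 - 7 = -3)
L(G) = 5 + 2*G
L(C(-1*(-4)))/(605 + 955) = (5 + 2*(-3))/(605 + 955) = (5 - 6)/1560 = (1/1560)*(-1) = -1/1560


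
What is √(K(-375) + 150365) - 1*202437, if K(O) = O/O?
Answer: -202437 + √150366 ≈ -2.0205e+5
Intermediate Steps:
K(O) = 1
√(K(-375) + 150365) - 1*202437 = √(1 + 150365) - 1*202437 = √150366 - 202437 = -202437 + √150366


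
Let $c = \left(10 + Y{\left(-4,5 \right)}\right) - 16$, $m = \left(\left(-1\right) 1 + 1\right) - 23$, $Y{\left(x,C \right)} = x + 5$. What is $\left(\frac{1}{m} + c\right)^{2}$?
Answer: $\frac{13456}{529} \approx 25.437$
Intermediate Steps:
$Y{\left(x,C \right)} = 5 + x$
$m = -23$ ($m = \left(-1 + 1\right) - 23 = 0 - 23 = -23$)
$c = -5$ ($c = \left(10 + \left(5 - 4\right)\right) - 16 = \left(10 + 1\right) - 16 = 11 - 16 = -5$)
$\left(\frac{1}{m} + c\right)^{2} = \left(\frac{1}{-23} - 5\right)^{2} = \left(- \frac{1}{23} - 5\right)^{2} = \left(- \frac{116}{23}\right)^{2} = \frac{13456}{529}$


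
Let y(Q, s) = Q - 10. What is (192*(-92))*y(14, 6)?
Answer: -70656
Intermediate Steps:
y(Q, s) = -10 + Q
(192*(-92))*y(14, 6) = (192*(-92))*(-10 + 14) = -17664*4 = -70656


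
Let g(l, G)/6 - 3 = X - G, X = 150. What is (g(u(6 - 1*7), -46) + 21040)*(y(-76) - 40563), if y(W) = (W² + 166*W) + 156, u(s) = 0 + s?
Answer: -1050489798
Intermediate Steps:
u(s) = s
y(W) = 156 + W² + 166*W
g(l, G) = 918 - 6*G (g(l, G) = 18 + 6*(150 - G) = 18 + (900 - 6*G) = 918 - 6*G)
(g(u(6 - 1*7), -46) + 21040)*(y(-76) - 40563) = ((918 - 6*(-46)) + 21040)*((156 + (-76)² + 166*(-76)) - 40563) = ((918 + 276) + 21040)*((156 + 5776 - 12616) - 40563) = (1194 + 21040)*(-6684 - 40563) = 22234*(-47247) = -1050489798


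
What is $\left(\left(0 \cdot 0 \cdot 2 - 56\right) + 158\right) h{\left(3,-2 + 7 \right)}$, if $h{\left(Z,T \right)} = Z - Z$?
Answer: $0$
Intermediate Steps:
$h{\left(Z,T \right)} = 0$
$\left(\left(0 \cdot 0 \cdot 2 - 56\right) + 158\right) h{\left(3,-2 + 7 \right)} = \left(\left(0 \cdot 0 \cdot 2 - 56\right) + 158\right) 0 = \left(\left(0 \cdot 2 - 56\right) + 158\right) 0 = \left(\left(0 - 56\right) + 158\right) 0 = \left(-56 + 158\right) 0 = 102 \cdot 0 = 0$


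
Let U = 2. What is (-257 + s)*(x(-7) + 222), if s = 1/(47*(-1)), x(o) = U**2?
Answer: -2730080/47 ≈ -58087.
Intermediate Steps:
x(o) = 4 (x(o) = 2**2 = 4)
s = -1/47 (s = 1/(-47) = -1/47 ≈ -0.021277)
(-257 + s)*(x(-7) + 222) = (-257 - 1/47)*(4 + 222) = -12080/47*226 = -2730080/47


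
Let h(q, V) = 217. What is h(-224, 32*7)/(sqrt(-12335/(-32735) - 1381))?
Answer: -217*I*sqrt(14794485045)/4519470 ≈ -5.8401*I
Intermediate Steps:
h(-224, 32*7)/(sqrt(-12335/(-32735) - 1381)) = 217/(sqrt(-12335/(-32735) - 1381)) = 217/(sqrt(-12335*(-1/32735) - 1381)) = 217/(sqrt(2467/6547 - 1381)) = 217/(sqrt(-9038940/6547)) = 217/((2*I*sqrt(14794485045)/6547)) = 217*(-I*sqrt(14794485045)/4519470) = -217*I*sqrt(14794485045)/4519470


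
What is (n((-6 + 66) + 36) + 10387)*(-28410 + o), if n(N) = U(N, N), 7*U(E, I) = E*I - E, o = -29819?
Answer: -4764820841/7 ≈ -6.8069e+8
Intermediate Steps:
U(E, I) = -E/7 + E*I/7 (U(E, I) = (E*I - E)/7 = (-E + E*I)/7 = -E/7 + E*I/7)
n(N) = N*(-1 + N)/7
(n((-6 + 66) + 36) + 10387)*(-28410 + o) = (((-6 + 66) + 36)*(-1 + ((-6 + 66) + 36))/7 + 10387)*(-28410 - 29819) = ((60 + 36)*(-1 + (60 + 36))/7 + 10387)*(-58229) = ((1/7)*96*(-1 + 96) + 10387)*(-58229) = ((1/7)*96*95 + 10387)*(-58229) = (9120/7 + 10387)*(-58229) = (81829/7)*(-58229) = -4764820841/7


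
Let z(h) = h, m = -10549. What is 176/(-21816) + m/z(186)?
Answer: -9590405/169074 ≈ -56.723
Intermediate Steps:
176/(-21816) + m/z(186) = 176/(-21816) - 10549/186 = 176*(-1/21816) - 10549*1/186 = -22/2727 - 10549/186 = -9590405/169074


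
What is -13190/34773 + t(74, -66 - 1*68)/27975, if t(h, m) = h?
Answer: -122139016/324258225 ≈ -0.37667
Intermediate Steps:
-13190/34773 + t(74, -66 - 1*68)/27975 = -13190/34773 + 74/27975 = -122139016/324258225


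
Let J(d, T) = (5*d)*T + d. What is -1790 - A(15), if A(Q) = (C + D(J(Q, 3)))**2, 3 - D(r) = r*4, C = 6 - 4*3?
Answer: -929159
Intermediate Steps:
C = -6 (C = 6 - 12 = -6)
J(d, T) = d + 5*T*d (J(d, T) = 5*T*d + d = d + 5*T*d)
D(r) = 3 - 4*r (D(r) = 3 - r*4 = 3 - 4*r)
A(Q) = (-3 - 64*Q)**2 (A(Q) = (-6 + (3 - 4*Q*(1 + 5*3)))**2 = (-6 + (3 - 4*Q*(1 + 15)))**2 = (-6 + (3 - 4*Q*16))**2 = (-6 + (3 - 64*Q))**2 = (-3 - 64*Q)**2)
-1790 - A(15) = -1790 - (3 + 64*15)**2 = -1790 - (3 + 960)**2 = -1790 - 1*963**2 = -1790 - 1*927369 = -1790 - 927369 = -929159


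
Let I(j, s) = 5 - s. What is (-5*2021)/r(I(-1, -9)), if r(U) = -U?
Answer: 10105/14 ≈ 721.79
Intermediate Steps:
(-5*2021)/r(I(-1, -9)) = (-5*2021)/((-(5 - 1*(-9)))) = -10105*(-1/(5 + 9)) = -10105/((-1*14)) = -10105/(-14) = -10105*(-1/14) = 10105/14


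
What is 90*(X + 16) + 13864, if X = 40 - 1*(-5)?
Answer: 19354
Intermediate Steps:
X = 45 (X = 40 + 5 = 45)
90*(X + 16) + 13864 = 90*(45 + 16) + 13864 = 90*61 + 13864 = 5490 + 13864 = 19354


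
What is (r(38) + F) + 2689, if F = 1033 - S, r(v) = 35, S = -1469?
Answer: 5226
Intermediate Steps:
F = 2502 (F = 1033 - 1*(-1469) = 1033 + 1469 = 2502)
(r(38) + F) + 2689 = (35 + 2502) + 2689 = 2537 + 2689 = 5226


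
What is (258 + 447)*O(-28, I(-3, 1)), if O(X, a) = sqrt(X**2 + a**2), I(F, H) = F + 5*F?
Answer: 1410*sqrt(277) ≈ 23467.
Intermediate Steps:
I(F, H) = 6*F
(258 + 447)*O(-28, I(-3, 1)) = (258 + 447)*sqrt((-28)**2 + (6*(-3))**2) = 705*sqrt(784 + (-18)**2) = 705*sqrt(784 + 324) = 705*sqrt(1108) = 705*(2*sqrt(277)) = 1410*sqrt(277)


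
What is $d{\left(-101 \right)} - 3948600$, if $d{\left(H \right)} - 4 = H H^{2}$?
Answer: $-4978897$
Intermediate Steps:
$d{\left(H \right)} = 4 + H^{3}$ ($d{\left(H \right)} = 4 + H H^{2} = 4 + H^{3}$)
$d{\left(-101 \right)} - 3948600 = \left(4 + \left(-101\right)^{3}\right) - 3948600 = \left(4 - 1030301\right) - 3948600 = -1030297 - 3948600 = -4978897$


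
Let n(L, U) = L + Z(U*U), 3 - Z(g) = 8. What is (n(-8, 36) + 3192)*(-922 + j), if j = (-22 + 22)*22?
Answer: -2931038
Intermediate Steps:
Z(g) = -5 (Z(g) = 3 - 1*8 = 3 - 8 = -5)
j = 0 (j = 0*22 = 0)
n(L, U) = -5 + L (n(L, U) = L - 5 = -5 + L)
(n(-8, 36) + 3192)*(-922 + j) = ((-5 - 8) + 3192)*(-922 + 0) = (-13 + 3192)*(-922) = 3179*(-922) = -2931038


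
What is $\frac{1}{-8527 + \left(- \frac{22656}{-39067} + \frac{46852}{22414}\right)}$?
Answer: $- \frac{8935181}{76166429421} \approx -0.00011731$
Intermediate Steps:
$\frac{1}{-8527 + \left(- \frac{22656}{-39067} + \frac{46852}{22414}\right)} = \frac{1}{-8527 + \left(\left(-22656\right) \left(- \frac{1}{39067}\right) + 46852 \cdot \frac{1}{22414}\right)} = \frac{1}{-8527 + \left(\frac{22656}{39067} + \frac{23426}{11207}\right)} = \frac{1}{-8527 + \frac{23858966}{8935181}} = \frac{1}{- \frac{76166429421}{8935181}} = - \frac{8935181}{76166429421}$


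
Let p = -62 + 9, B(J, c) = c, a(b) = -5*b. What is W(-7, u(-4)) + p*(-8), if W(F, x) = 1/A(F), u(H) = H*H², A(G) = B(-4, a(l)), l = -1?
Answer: 2121/5 ≈ 424.20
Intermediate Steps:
A(G) = 5 (A(G) = -5*(-1) = 5)
p = -53
u(H) = H³
W(F, x) = ⅕ (W(F, x) = 1/5 = ⅕)
W(-7, u(-4)) + p*(-8) = ⅕ - 53*(-8) = ⅕ + 424 = 2121/5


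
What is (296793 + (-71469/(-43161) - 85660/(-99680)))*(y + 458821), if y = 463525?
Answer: 9814529493238815781/35852404 ≈ 2.7375e+11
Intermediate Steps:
(296793 + (-71469/(-43161) - 85660/(-99680)))*(y + 458821) = (296793 + (-71469/(-43161) - 85660/(-99680)))*(463525 + 458821) = (296793 + (-71469*(-1/43161) - 85660*(-1/99680)))*922346 = (296793 + (23823/14387 + 4283/4984))*922346 = (296793 + 180353353/71704808)*922346 = (21281665434097/71704808)*922346 = 9814529493238815781/35852404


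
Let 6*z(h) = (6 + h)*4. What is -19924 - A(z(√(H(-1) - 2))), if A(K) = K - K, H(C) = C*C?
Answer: -19924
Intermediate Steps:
H(C) = C²
z(h) = 4 + 2*h/3 (z(h) = ((6 + h)*4)/6 = (24 + 4*h)/6 = 4 + 2*h/3)
A(K) = 0
-19924 - A(z(√(H(-1) - 2))) = -19924 - 1*0 = -19924 + 0 = -19924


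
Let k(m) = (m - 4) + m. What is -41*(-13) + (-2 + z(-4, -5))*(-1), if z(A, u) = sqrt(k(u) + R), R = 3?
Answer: 535 - I*sqrt(11) ≈ 535.0 - 3.3166*I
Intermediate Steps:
k(m) = -4 + 2*m (k(m) = (-4 + m) + m = -4 + 2*m)
z(A, u) = sqrt(-1 + 2*u) (z(A, u) = sqrt((-4 + 2*u) + 3) = sqrt(-1 + 2*u))
-41*(-13) + (-2 + z(-4, -5))*(-1) = -41*(-13) + (-2 + sqrt(-1 + 2*(-5)))*(-1) = 533 + (-2 + sqrt(-1 - 10))*(-1) = 533 + (-2 + sqrt(-11))*(-1) = 533 + (-2 + I*sqrt(11))*(-1) = 533 + (2 - I*sqrt(11)) = 535 - I*sqrt(11)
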